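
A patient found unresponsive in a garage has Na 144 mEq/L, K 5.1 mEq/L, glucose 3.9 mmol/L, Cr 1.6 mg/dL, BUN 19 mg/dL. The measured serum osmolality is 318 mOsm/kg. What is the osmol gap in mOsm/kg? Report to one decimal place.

Calculated osmolality = 2·Na + glucose + BUN/2.8
= 2·144 + 3.9 + 19/2.8
= 288 + 3.90 + 6.79
= 298.69 mOsm/kg ≈ 298.7 mOsm/kg
Osmolar gap = measured − calculated = 318 − 298.7 = 19.3 mOsm/kg

19.3 mOsm/kg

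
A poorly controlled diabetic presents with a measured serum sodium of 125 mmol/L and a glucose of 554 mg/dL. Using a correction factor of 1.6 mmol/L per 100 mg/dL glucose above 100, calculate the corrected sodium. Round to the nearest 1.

132 mmol/L

Corrected Na = measured Na + 1.6 · (glucose − 100)/100
= 125 + 1.6 · (554 − 100)/100
= 125 + 7.3
= 132.3 mmol/L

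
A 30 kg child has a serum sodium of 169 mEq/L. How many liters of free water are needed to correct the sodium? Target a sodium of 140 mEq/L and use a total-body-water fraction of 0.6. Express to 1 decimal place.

TBW = 0.6 · 30 = 18 L
Free water deficit = TBW · (Na/140 − 1)
= 18 · (169/140 − 1)
= 18 · 0.2071
= 3.73 L

3.7 L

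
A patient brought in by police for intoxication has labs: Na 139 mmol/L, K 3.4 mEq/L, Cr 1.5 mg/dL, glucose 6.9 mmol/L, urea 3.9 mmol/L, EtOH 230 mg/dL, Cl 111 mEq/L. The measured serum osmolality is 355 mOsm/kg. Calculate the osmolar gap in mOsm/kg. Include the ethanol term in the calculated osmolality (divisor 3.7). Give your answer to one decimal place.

4.0 mOsm/kg

Calculated osmolality = 2·Na + glucose + urea + ethanol/3.7
= 2·139 + 6.9 + 3.9 + 230/3.7
= 278 + 6.90 + 3.90 + 62.16
= 350.96 mOsm/kg ≈ 351.0 mOsm/kg
Osmolar gap = measured − calculated = 355 − 351.0 = 4.0 mOsm/kg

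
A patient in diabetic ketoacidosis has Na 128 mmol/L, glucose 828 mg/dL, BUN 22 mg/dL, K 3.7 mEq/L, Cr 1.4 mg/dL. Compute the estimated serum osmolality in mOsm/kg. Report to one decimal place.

309.9 mOsm/kg

Calculated osmolality = 2·Na + glucose/18 + BUN/2.8
= 2·128 + 828/18 + 22/2.8
= 256 + 46 + 7.86
= 309.86 mOsm/kg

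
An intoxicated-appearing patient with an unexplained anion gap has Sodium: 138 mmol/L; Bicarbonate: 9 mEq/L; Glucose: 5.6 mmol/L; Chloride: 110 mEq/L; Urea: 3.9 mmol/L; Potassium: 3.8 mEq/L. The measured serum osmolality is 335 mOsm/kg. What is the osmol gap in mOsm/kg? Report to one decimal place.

Calculated osmolality = 2·Na + glucose + urea
= 2·138 + 5.6 + 3.9
= 276 + 5.60 + 3.90
= 285.5 mOsm/kg ≈ 285.5 mOsm/kg
Osmolar gap = measured − calculated = 335 − 285.5 = 49.5 mOsm/kg

49.5 mOsm/kg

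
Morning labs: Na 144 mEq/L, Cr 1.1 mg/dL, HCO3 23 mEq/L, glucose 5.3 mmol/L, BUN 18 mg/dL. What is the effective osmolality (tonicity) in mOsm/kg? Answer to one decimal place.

293.3 mOsm/kg

Effective osmolality excludes urea (freely permeant across cell membranes):
2·Na + glucose
= 2·144 + 5.3
= 288 + 5.3
= 293.3 mOsm/kg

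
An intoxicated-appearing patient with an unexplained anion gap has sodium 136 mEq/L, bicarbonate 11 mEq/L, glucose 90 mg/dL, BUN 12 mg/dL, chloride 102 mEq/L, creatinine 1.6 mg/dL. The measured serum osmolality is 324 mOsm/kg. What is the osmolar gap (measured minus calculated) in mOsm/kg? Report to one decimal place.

Calculated osmolality = 2·Na + glucose/18 + BUN/2.8
= 2·136 + 90/18 + 12/2.8
= 272 + 5 + 4.29
= 281.29 mOsm/kg ≈ 281.3 mOsm/kg
Osmolar gap = measured − calculated = 324 − 281.3 = 42.7 mOsm/kg

42.7 mOsm/kg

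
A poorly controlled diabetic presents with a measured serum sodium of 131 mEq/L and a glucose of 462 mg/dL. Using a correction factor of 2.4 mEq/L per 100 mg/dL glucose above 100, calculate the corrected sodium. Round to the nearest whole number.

140 mEq/L

Corrected Na = measured Na + 2.4 · (glucose − 100)/100
= 131 + 2.4 · (462 − 100)/100
= 131 + 8.7
= 139.7 mEq/L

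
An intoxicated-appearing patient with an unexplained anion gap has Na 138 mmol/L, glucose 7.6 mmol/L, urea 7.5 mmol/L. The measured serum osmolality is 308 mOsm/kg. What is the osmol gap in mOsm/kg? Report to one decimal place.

16.9 mOsm/kg

Calculated osmolality = 2·Na + glucose + urea
= 2·138 + 7.6 + 7.5
= 276 + 7.60 + 7.50
= 291.1 mOsm/kg ≈ 291.1 mOsm/kg
Osmolar gap = measured − calculated = 308 − 291.1 = 16.9 mOsm/kg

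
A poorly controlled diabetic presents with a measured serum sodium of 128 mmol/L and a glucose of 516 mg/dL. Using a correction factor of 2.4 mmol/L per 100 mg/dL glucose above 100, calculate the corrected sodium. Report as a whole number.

Corrected Na = measured Na + 2.4 · (glucose − 100)/100
= 128 + 2.4 · (516 − 100)/100
= 128 + 10
= 138 mmol/L

138 mmol/L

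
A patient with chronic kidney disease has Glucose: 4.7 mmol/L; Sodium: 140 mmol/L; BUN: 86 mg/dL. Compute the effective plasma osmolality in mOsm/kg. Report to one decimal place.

Effective osmolality excludes urea (freely permeant across cell membranes):
2·Na + glucose
= 2·140 + 4.7
= 280 + 4.7
= 284.7 mOsm/kg

284.7 mOsm/kg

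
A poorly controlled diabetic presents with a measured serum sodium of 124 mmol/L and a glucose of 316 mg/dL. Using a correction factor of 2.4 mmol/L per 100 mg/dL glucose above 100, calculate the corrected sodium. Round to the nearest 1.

129 mmol/L

Corrected Na = measured Na + 2.4 · (glucose − 100)/100
= 124 + 2.4 · (316 − 100)/100
= 124 + 5.2
= 129.2 mmol/L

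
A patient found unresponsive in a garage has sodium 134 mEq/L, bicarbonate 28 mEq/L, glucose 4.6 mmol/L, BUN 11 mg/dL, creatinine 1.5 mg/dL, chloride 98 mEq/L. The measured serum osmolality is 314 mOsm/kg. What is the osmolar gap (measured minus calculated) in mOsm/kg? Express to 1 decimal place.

Calculated osmolality = 2·Na + glucose + BUN/2.8
= 2·134 + 4.6 + 11/2.8
= 268 + 4.60 + 3.93
= 276.53 mOsm/kg ≈ 276.5 mOsm/kg
Osmolar gap = measured − calculated = 314 − 276.5 = 37.5 mOsm/kg

37.5 mOsm/kg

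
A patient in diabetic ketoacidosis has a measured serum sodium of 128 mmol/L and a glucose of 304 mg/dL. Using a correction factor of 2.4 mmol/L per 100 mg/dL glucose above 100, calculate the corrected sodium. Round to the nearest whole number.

133 mmol/L

Corrected Na = measured Na + 2.4 · (glucose − 100)/100
= 128 + 2.4 · (304 − 100)/100
= 128 + 4.9
= 132.9 mmol/L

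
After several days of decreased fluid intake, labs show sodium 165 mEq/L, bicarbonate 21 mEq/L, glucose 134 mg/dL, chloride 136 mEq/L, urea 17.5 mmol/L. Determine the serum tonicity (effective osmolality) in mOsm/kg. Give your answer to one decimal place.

Effective osmolality excludes urea (freely permeant across cell membranes):
2·Na + glucose/18
= 2·165 + 134/18
= 330 + 7.44
= 337.44 mOsm/kg

337.4 mOsm/kg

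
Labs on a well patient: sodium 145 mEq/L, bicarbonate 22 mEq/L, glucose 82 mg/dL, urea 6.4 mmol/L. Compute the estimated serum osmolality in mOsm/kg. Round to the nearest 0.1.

Calculated osmolality = 2·Na + glucose/18 + urea
= 2·145 + 82/18 + 6.4
= 290 + 4.56 + 6.40
= 300.96 mOsm/kg

301.0 mOsm/kg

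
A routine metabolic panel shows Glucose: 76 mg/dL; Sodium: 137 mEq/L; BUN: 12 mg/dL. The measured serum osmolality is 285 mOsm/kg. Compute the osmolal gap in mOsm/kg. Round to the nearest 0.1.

Calculated osmolality = 2·Na + glucose/18 + BUN/2.8
= 2·137 + 76/18 + 12/2.8
= 274 + 4.22 + 4.29
= 282.51 mOsm/kg ≈ 282.5 mOsm/kg
Osmolar gap = measured − calculated = 285 − 282.5 = 2.5 mOsm/kg

2.5 mOsm/kg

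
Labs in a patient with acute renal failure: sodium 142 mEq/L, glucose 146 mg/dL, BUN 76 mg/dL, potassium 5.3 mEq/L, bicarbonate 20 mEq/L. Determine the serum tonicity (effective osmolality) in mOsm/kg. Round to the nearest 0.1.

292.1 mOsm/kg

Effective osmolality excludes urea (freely permeant across cell membranes):
2·Na + glucose/18
= 2·142 + 146/18
= 284 + 8.11
= 292.11 mOsm/kg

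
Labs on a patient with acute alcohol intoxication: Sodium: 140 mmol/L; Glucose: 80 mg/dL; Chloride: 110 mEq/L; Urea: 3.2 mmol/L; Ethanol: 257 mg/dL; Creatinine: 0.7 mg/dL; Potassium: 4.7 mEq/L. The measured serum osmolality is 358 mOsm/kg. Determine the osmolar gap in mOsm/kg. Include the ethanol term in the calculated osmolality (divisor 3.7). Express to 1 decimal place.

Calculated osmolality = 2·Na + glucose/18 + urea + ethanol/3.7
= 2·140 + 80/18 + 3.2 + 257/3.7
= 280 + 4.44 + 3.20 + 69.46
= 357.1 mOsm/kg ≈ 357.1 mOsm/kg
Osmolar gap = measured − calculated = 358 − 357.1 = 0.9 mOsm/kg

0.9 mOsm/kg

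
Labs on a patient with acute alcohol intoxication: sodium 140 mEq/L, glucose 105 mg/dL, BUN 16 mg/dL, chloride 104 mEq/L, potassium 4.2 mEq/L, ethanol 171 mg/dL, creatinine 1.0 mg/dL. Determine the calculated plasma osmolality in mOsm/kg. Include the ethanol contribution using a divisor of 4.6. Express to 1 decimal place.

Calculated osmolality = 2·Na + glucose/18 + BUN/2.8 + ethanol/4.6
= 2·140 + 105/18 + 16/2.8 + 171/4.6
= 280 + 5.83 + 5.71 + 37.17
= 328.71 mOsm/kg

328.7 mOsm/kg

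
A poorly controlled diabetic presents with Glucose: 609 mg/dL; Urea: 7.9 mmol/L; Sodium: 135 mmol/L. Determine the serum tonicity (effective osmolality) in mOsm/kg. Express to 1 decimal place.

303.8 mOsm/kg

Effective osmolality excludes urea (freely permeant across cell membranes):
2·Na + glucose/18
= 2·135 + 609/18
= 270 + 33.83
= 303.83 mOsm/kg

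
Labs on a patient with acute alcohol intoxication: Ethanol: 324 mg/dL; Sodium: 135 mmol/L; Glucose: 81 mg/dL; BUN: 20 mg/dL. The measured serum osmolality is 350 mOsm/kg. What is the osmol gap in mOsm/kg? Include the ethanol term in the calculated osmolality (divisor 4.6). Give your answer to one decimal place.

Calculated osmolality = 2·Na + glucose/18 + BUN/2.8 + ethanol/4.6
= 2·135 + 81/18 + 20/2.8 + 324/4.6
= 270 + 4.50 + 7.14 + 70.43
= 352.07 mOsm/kg ≈ 352.1 mOsm/kg
Osmolar gap = measured − calculated = 350 − 352.1 = -2.1 mOsm/kg

-2.1 mOsm/kg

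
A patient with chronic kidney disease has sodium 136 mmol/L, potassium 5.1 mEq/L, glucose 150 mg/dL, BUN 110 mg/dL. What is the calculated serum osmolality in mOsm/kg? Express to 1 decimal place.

319.6 mOsm/kg

Calculated osmolality = 2·Na + glucose/18 + BUN/2.8
= 2·136 + 150/18 + 110/2.8
= 272 + 8.33 + 39.29
= 319.62 mOsm/kg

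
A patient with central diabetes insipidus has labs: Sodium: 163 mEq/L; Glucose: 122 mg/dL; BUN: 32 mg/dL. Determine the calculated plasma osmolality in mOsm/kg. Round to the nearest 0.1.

Calculated osmolality = 2·Na + glucose/18 + BUN/2.8
= 2·163 + 122/18 + 32/2.8
= 326 + 6.78 + 11.43
= 344.21 mOsm/kg

344.2 mOsm/kg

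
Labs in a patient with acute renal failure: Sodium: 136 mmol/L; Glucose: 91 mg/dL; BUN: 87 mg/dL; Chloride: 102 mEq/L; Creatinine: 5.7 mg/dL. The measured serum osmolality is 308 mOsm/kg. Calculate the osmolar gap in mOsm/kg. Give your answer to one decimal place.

-0.1 mOsm/kg

Calculated osmolality = 2·Na + glucose/18 + BUN/2.8
= 2·136 + 91/18 + 87/2.8
= 272 + 5.06 + 31.07
= 308.13 mOsm/kg ≈ 308.1 mOsm/kg
Osmolar gap = measured − calculated = 308 − 308.1 = -0.1 mOsm/kg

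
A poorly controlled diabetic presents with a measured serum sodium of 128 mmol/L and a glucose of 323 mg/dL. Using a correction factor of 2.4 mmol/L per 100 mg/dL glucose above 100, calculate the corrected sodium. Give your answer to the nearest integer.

133 mmol/L

Corrected Na = measured Na + 2.4 · (glucose − 100)/100
= 128 + 2.4 · (323 − 100)/100
= 128 + 5.4
= 133.4 mmol/L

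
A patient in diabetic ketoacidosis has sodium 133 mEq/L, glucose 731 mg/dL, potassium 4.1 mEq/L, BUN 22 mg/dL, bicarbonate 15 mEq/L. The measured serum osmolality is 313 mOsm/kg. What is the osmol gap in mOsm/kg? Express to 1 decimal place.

-1.5 mOsm/kg

Calculated osmolality = 2·Na + glucose/18 + BUN/2.8
= 2·133 + 731/18 + 22/2.8
= 266 + 40.61 + 7.86
= 314.47 mOsm/kg ≈ 314.5 mOsm/kg
Osmolar gap = measured − calculated = 313 − 314.5 = -1.5 mOsm/kg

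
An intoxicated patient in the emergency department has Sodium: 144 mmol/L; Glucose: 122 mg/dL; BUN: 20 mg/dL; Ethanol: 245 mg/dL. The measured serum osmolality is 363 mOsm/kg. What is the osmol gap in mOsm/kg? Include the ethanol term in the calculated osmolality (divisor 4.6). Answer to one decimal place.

7.8 mOsm/kg

Calculated osmolality = 2·Na + glucose/18 + BUN/2.8 + ethanol/4.6
= 2·144 + 122/18 + 20/2.8 + 245/4.6
= 288 + 6.78 + 7.14 + 53.26
= 355.18 mOsm/kg ≈ 355.2 mOsm/kg
Osmolar gap = measured − calculated = 363 − 355.2 = 7.8 mOsm/kg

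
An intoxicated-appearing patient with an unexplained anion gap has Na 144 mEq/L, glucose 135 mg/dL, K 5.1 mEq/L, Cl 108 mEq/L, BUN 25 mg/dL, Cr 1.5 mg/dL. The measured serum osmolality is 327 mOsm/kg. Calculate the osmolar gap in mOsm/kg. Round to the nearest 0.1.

Calculated osmolality = 2·Na + glucose/18 + BUN/2.8
= 2·144 + 135/18 + 25/2.8
= 288 + 7.50 + 8.93
= 304.43 mOsm/kg ≈ 304.4 mOsm/kg
Osmolar gap = measured − calculated = 327 − 304.4 = 22.6 mOsm/kg

22.6 mOsm/kg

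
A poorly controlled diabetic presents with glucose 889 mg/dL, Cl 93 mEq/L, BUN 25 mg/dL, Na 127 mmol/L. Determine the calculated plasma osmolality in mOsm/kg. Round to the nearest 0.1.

312.3 mOsm/kg

Calculated osmolality = 2·Na + glucose/18 + BUN/2.8
= 2·127 + 889/18 + 25/2.8
= 254 + 49.39 + 8.93
= 312.32 mOsm/kg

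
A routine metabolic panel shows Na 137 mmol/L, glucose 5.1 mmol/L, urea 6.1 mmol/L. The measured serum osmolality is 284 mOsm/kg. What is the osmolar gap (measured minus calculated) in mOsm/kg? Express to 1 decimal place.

Calculated osmolality = 2·Na + glucose + urea
= 2·137 + 5.1 + 6.1
= 274 + 5.10 + 6.10
= 285.2 mOsm/kg ≈ 285.2 mOsm/kg
Osmolar gap = measured − calculated = 284 − 285.2 = -1.2 mOsm/kg

-1.2 mOsm/kg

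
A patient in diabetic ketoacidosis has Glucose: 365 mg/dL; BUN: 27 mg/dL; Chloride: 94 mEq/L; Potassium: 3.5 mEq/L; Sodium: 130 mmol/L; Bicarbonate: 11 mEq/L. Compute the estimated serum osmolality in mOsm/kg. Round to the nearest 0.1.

289.9 mOsm/kg

Calculated osmolality = 2·Na + glucose/18 + BUN/2.8
= 2·130 + 365/18 + 27/2.8
= 260 + 20.28 + 9.64
= 289.92 mOsm/kg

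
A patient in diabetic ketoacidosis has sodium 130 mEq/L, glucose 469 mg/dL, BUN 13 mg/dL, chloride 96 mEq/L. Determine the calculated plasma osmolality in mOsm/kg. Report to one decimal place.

Calculated osmolality = 2·Na + glucose/18 + BUN/2.8
= 2·130 + 469/18 + 13/2.8
= 260 + 26.06 + 4.64
= 290.7 mOsm/kg

290.7 mOsm/kg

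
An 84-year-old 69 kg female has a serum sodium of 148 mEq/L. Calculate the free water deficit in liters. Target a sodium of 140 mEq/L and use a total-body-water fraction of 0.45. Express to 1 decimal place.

TBW = 0.45 · 69 = 31.05 L
Free water deficit = TBW · (Na/140 − 1)
= 31.05 · (148/140 − 1)
= 31.05 · 0.0571
= 1.77 L

1.8 L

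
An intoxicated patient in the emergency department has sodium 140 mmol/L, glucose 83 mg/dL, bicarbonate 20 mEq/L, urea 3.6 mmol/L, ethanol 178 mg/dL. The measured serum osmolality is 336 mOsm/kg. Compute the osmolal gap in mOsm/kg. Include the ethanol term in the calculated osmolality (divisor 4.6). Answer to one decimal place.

9.1 mOsm/kg

Calculated osmolality = 2·Na + glucose/18 + urea + ethanol/4.6
= 2·140 + 83/18 + 3.6 + 178/4.6
= 280 + 4.61 + 3.60 + 38.70
= 326.91 mOsm/kg ≈ 326.9 mOsm/kg
Osmolar gap = measured − calculated = 336 − 326.9 = 9.1 mOsm/kg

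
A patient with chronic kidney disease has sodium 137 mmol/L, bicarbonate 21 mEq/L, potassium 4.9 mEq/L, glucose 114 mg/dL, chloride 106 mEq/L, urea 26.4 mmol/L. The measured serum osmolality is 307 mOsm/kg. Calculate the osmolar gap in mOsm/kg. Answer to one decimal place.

Calculated osmolality = 2·Na + glucose/18 + urea
= 2·137 + 114/18 + 26.4
= 274 + 6.33 + 26.40
= 306.73 mOsm/kg ≈ 306.7 mOsm/kg
Osmolar gap = measured − calculated = 307 − 306.7 = 0.3 mOsm/kg

0.3 mOsm/kg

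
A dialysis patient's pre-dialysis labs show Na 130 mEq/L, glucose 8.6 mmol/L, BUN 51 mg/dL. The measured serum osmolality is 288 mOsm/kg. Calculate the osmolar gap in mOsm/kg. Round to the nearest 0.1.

1.2 mOsm/kg

Calculated osmolality = 2·Na + glucose + BUN/2.8
= 2·130 + 8.6 + 51/2.8
= 260 + 8.60 + 18.21
= 286.81 mOsm/kg ≈ 286.8 mOsm/kg
Osmolar gap = measured − calculated = 288 − 286.8 = 1.2 mOsm/kg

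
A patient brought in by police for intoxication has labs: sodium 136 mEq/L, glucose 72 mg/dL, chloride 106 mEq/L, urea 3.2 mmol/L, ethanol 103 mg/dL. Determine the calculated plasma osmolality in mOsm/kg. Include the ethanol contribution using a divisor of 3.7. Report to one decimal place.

Calculated osmolality = 2·Na + glucose/18 + urea + ethanol/3.7
= 2·136 + 72/18 + 3.2 + 103/3.7
= 272 + 4 + 3.20 + 27.84
= 307.04 mOsm/kg

307.0 mOsm/kg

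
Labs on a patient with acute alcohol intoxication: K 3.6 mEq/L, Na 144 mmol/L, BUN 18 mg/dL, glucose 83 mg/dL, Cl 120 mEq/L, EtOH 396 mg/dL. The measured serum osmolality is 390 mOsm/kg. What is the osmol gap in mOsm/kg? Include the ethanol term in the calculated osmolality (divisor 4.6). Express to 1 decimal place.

Calculated osmolality = 2·Na + glucose/18 + BUN/2.8 + ethanol/4.6
= 2·144 + 83/18 + 18/2.8 + 396/4.6
= 288 + 4.61 + 6.43 + 86.09
= 385.13 mOsm/kg ≈ 385.1 mOsm/kg
Osmolar gap = measured − calculated = 390 − 385.1 = 4.9 mOsm/kg

4.9 mOsm/kg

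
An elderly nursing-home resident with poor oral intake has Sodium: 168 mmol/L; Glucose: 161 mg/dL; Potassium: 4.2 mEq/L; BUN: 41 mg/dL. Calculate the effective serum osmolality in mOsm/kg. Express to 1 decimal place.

Effective osmolality excludes urea (freely permeant across cell membranes):
2·Na + glucose/18
= 2·168 + 161/18
= 336 + 8.94
= 344.94 mOsm/kg

344.9 mOsm/kg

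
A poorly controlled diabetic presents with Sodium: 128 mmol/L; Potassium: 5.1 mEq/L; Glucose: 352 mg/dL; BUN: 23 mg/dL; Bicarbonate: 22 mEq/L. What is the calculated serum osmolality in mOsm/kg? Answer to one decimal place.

Calculated osmolality = 2·Na + glucose/18 + BUN/2.8
= 2·128 + 352/18 + 23/2.8
= 256 + 19.56 + 8.21
= 283.77 mOsm/kg

283.8 mOsm/kg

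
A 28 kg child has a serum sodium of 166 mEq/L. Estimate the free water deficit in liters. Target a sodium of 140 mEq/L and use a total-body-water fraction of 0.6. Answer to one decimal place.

TBW = 0.6 · 28 = 16.8 L
Free water deficit = TBW · (Na/140 − 1)
= 16.8 · (166/140 − 1)
= 16.8 · 0.1857
= 3.12 L

3.1 L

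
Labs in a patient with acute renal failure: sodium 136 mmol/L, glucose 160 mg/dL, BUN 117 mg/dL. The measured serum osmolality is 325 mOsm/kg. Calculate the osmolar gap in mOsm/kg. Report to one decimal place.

Calculated osmolality = 2·Na + glucose/18 + BUN/2.8
= 2·136 + 160/18 + 117/2.8
= 272 + 8.89 + 41.79
= 322.68 mOsm/kg ≈ 322.7 mOsm/kg
Osmolar gap = measured − calculated = 325 − 322.7 = 2.3 mOsm/kg

2.3 mOsm/kg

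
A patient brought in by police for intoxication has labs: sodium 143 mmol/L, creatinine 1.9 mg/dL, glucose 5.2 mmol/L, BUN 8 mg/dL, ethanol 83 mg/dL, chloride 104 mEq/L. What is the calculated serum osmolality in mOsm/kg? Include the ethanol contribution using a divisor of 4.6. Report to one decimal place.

312.1 mOsm/kg

Calculated osmolality = 2·Na + glucose + BUN/2.8 + ethanol/4.6
= 2·143 + 5.2 + 8/2.8 + 83/4.6
= 286 + 5.20 + 2.86 + 18.04
= 312.1 mOsm/kg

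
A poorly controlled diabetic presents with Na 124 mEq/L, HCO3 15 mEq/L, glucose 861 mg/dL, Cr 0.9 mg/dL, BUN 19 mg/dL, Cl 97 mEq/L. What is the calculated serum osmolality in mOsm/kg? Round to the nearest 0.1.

302.6 mOsm/kg

Calculated osmolality = 2·Na + glucose/18 + BUN/2.8
= 2·124 + 861/18 + 19/2.8
= 248 + 47.83 + 6.79
= 302.62 mOsm/kg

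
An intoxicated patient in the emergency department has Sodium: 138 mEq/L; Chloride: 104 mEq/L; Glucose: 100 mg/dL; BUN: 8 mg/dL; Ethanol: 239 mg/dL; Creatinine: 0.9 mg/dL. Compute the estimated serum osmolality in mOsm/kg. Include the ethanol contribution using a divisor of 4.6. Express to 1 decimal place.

Calculated osmolality = 2·Na + glucose/18 + BUN/2.8 + ethanol/4.6
= 2·138 + 100/18 + 8/2.8 + 239/4.6
= 276 + 5.56 + 2.86 + 51.96
= 336.38 mOsm/kg

336.4 mOsm/kg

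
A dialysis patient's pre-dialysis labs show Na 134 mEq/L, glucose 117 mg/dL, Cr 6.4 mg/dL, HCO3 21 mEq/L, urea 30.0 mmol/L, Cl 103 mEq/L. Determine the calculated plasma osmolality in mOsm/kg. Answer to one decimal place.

Calculated osmolality = 2·Na + glucose/18 + urea
= 2·134 + 117/18 + 30
= 268 + 6.50 + 30
= 304.5 mOsm/kg

304.5 mOsm/kg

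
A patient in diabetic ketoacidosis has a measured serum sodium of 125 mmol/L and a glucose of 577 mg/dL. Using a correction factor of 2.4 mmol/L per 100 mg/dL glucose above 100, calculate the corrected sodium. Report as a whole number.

Corrected Na = measured Na + 2.4 · (glucose − 100)/100
= 125 + 2.4 · (577 − 100)/100
= 125 + 11.4
= 136.4 mmol/L

136 mmol/L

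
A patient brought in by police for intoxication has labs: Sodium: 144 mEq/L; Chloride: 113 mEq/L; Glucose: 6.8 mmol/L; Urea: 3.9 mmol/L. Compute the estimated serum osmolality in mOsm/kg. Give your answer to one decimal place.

298.7 mOsm/kg

Calculated osmolality = 2·Na + glucose + urea
= 2·144 + 6.8 + 3.9
= 288 + 6.80 + 3.90
= 298.7 mOsm/kg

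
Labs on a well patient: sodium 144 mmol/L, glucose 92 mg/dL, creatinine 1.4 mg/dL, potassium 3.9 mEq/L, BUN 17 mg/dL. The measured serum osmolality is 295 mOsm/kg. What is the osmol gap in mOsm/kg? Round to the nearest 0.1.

-4.2 mOsm/kg

Calculated osmolality = 2·Na + glucose/18 + BUN/2.8
= 2·144 + 92/18 + 17/2.8
= 288 + 5.11 + 6.07
= 299.18 mOsm/kg ≈ 299.2 mOsm/kg
Osmolar gap = measured − calculated = 295 − 299.2 = -4.2 mOsm/kg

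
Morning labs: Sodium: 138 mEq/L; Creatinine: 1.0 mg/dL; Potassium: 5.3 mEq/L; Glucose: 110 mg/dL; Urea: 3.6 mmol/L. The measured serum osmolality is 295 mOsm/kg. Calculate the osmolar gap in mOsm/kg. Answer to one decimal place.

Calculated osmolality = 2·Na + glucose/18 + urea
= 2·138 + 110/18 + 3.6
= 276 + 6.11 + 3.60
= 285.71 mOsm/kg ≈ 285.7 mOsm/kg
Osmolar gap = measured − calculated = 295 − 285.7 = 9.3 mOsm/kg

9.3 mOsm/kg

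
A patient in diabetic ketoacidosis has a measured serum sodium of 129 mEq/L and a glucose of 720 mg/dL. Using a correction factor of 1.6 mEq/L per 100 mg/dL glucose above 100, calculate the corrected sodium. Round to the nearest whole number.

139 mEq/L

Corrected Na = measured Na + 1.6 · (glucose − 100)/100
= 129 + 1.6 · (720 − 100)/100
= 129 + 9.9
= 138.9 mEq/L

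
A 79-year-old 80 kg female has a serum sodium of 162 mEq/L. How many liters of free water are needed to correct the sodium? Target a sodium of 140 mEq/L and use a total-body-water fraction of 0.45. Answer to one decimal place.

5.7 L

TBW = 0.45 · 80 = 36 L
Free water deficit = TBW · (Na/140 − 1)
= 36 · (162/140 − 1)
= 36 · 0.1571
= 5.66 L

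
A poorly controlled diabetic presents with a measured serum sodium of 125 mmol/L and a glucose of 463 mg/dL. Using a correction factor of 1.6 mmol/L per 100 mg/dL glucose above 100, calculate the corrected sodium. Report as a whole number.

Corrected Na = measured Na + 1.6 · (glucose − 100)/100
= 125 + 1.6 · (463 − 100)/100
= 125 + 5.8
= 130.8 mmol/L

131 mmol/L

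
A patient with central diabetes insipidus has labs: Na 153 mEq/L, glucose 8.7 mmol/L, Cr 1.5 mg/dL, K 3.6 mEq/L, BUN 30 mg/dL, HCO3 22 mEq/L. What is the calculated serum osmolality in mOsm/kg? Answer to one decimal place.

325.4 mOsm/kg

Calculated osmolality = 2·Na + glucose + BUN/2.8
= 2·153 + 8.7 + 30/2.8
= 306 + 8.70 + 10.71
= 325.41 mOsm/kg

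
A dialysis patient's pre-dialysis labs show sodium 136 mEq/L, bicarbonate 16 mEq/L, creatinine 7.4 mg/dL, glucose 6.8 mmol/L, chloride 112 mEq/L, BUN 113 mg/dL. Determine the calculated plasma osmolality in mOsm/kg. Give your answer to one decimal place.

Calculated osmolality = 2·Na + glucose + BUN/2.8
= 2·136 + 6.8 + 113/2.8
= 272 + 6.80 + 40.36
= 319.16 mOsm/kg

319.2 mOsm/kg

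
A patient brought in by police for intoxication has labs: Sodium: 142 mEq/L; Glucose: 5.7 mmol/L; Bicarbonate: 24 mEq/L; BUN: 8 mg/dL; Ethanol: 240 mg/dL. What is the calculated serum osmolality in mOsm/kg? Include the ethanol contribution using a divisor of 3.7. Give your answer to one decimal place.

Calculated osmolality = 2·Na + glucose + BUN/2.8 + ethanol/3.7
= 2·142 + 5.7 + 8/2.8 + 240/3.7
= 284 + 5.70 + 2.86 + 64.86
= 357.42 mOsm/kg

357.4 mOsm/kg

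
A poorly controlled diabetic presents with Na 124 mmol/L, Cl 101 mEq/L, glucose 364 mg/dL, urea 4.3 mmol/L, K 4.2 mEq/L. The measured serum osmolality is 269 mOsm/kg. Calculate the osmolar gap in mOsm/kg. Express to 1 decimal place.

Calculated osmolality = 2·Na + glucose/18 + urea
= 2·124 + 364/18 + 4.3
= 248 + 20.22 + 4.30
= 272.52 mOsm/kg ≈ 272.5 mOsm/kg
Osmolar gap = measured − calculated = 269 − 272.5 = -3.5 mOsm/kg

-3.5 mOsm/kg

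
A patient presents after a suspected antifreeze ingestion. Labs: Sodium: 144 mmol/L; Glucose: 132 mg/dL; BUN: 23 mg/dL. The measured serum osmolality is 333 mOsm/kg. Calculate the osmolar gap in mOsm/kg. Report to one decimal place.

29.5 mOsm/kg

Calculated osmolality = 2·Na + glucose/18 + BUN/2.8
= 2·144 + 132/18 + 23/2.8
= 288 + 7.33 + 8.21
= 303.54 mOsm/kg ≈ 303.5 mOsm/kg
Osmolar gap = measured − calculated = 333 − 303.5 = 29.5 mOsm/kg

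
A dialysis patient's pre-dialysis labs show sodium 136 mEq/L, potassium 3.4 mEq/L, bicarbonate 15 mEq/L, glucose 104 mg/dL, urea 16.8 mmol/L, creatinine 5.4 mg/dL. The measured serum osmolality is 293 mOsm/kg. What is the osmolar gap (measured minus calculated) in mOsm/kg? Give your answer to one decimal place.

-1.6 mOsm/kg

Calculated osmolality = 2·Na + glucose/18 + urea
= 2·136 + 104/18 + 16.8
= 272 + 5.78 + 16.80
= 294.58 mOsm/kg ≈ 294.6 mOsm/kg
Osmolar gap = measured − calculated = 293 − 294.6 = -1.6 mOsm/kg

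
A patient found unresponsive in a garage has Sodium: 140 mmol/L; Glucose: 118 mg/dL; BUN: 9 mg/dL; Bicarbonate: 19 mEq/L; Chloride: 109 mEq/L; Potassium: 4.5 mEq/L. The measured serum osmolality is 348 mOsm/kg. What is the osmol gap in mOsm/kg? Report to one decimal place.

Calculated osmolality = 2·Na + glucose/18 + BUN/2.8
= 2·140 + 118/18 + 9/2.8
= 280 + 6.56 + 3.21
= 289.77 mOsm/kg ≈ 289.8 mOsm/kg
Osmolar gap = measured − calculated = 348 − 289.8 = 58.2 mOsm/kg

58.2 mOsm/kg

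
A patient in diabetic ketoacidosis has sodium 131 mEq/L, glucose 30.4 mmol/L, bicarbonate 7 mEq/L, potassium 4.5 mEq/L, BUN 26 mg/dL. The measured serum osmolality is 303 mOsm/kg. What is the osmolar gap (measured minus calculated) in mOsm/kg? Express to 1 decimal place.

1.3 mOsm/kg

Calculated osmolality = 2·Na + glucose + BUN/2.8
= 2·131 + 30.4 + 26/2.8
= 262 + 30.40 + 9.29
= 301.69 mOsm/kg ≈ 301.7 mOsm/kg
Osmolar gap = measured − calculated = 303 − 301.7 = 1.3 mOsm/kg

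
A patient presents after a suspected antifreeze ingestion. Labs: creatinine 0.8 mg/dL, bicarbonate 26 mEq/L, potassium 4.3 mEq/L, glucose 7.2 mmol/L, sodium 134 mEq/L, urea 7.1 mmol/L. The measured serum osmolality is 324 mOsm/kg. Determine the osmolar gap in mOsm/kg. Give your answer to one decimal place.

Calculated osmolality = 2·Na + glucose + urea
= 2·134 + 7.2 + 7.1
= 268 + 7.20 + 7.10
= 282.3 mOsm/kg ≈ 282.3 mOsm/kg
Osmolar gap = measured − calculated = 324 − 282.3 = 41.7 mOsm/kg

41.7 mOsm/kg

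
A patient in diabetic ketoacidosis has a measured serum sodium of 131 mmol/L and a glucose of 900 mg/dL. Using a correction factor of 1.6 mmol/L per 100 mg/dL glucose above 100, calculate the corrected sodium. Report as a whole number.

144 mmol/L

Corrected Na = measured Na + 1.6 · (glucose − 100)/100
= 131 + 1.6 · (900 − 100)/100
= 131 + 12.8
= 143.8 mmol/L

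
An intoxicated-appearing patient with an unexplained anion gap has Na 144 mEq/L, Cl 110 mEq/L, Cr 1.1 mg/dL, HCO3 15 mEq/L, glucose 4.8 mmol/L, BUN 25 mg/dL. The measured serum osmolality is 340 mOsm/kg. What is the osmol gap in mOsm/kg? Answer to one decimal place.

Calculated osmolality = 2·Na + glucose + BUN/2.8
= 2·144 + 4.8 + 25/2.8
= 288 + 4.80 + 8.93
= 301.73 mOsm/kg ≈ 301.7 mOsm/kg
Osmolar gap = measured − calculated = 340 − 301.7 = 38.3 mOsm/kg

38.3 mOsm/kg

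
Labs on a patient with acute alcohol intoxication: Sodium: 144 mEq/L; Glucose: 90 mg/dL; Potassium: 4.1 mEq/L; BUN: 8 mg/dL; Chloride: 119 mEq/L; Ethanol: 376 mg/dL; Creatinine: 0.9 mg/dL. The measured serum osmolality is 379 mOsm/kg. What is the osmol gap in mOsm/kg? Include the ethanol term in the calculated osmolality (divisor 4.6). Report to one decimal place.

Calculated osmolality = 2·Na + glucose/18 + BUN/2.8 + ethanol/4.6
= 2·144 + 90/18 + 8/2.8 + 376/4.6
= 288 + 5 + 2.86 + 81.74
= 377.6 mOsm/kg ≈ 377.6 mOsm/kg
Osmolar gap = measured − calculated = 379 − 377.6 = 1.4 mOsm/kg

1.4 mOsm/kg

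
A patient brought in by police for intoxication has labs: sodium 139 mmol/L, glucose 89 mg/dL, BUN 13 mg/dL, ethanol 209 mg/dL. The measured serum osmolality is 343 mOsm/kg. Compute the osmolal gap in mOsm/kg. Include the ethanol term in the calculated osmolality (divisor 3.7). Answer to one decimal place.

Calculated osmolality = 2·Na + glucose/18 + BUN/2.8 + ethanol/3.7
= 2·139 + 89/18 + 13/2.8 + 209/3.7
= 278 + 4.94 + 4.64 + 56.49
= 344.07 mOsm/kg ≈ 344.1 mOsm/kg
Osmolar gap = measured − calculated = 343 − 344.1 = -1.1 mOsm/kg

-1.1 mOsm/kg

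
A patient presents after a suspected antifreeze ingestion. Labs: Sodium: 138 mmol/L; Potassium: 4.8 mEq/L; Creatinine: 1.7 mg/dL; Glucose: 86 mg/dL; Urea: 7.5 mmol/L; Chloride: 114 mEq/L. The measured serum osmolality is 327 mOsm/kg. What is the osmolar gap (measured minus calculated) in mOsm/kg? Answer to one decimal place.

Calculated osmolality = 2·Na + glucose/18 + urea
= 2·138 + 86/18 + 7.5
= 276 + 4.78 + 7.50
= 288.28 mOsm/kg ≈ 288.3 mOsm/kg
Osmolar gap = measured − calculated = 327 − 288.3 = 38.7 mOsm/kg

38.7 mOsm/kg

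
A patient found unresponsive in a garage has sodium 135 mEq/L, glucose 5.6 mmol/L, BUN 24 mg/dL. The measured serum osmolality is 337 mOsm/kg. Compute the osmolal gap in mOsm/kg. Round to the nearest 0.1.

Calculated osmolality = 2·Na + glucose + BUN/2.8
= 2·135 + 5.6 + 24/2.8
= 270 + 5.60 + 8.57
= 284.17 mOsm/kg ≈ 284.2 mOsm/kg
Osmolar gap = measured − calculated = 337 − 284.2 = 52.8 mOsm/kg

52.8 mOsm/kg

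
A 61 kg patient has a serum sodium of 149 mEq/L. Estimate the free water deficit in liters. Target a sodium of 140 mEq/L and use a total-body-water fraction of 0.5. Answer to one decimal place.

TBW = 0.5 · 61 = 30.5 L
Free water deficit = TBW · (Na/140 − 1)
= 30.5 · (149/140 − 1)
= 30.5 · 0.0643
= 1.96 L

2.0 L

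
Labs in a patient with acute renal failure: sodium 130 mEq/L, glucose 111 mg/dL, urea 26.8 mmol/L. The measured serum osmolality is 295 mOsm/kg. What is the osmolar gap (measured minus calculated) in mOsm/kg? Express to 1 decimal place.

Calculated osmolality = 2·Na + glucose/18 + urea
= 2·130 + 111/18 + 26.8
= 260 + 6.17 + 26.80
= 292.97 mOsm/kg ≈ 293.0 mOsm/kg
Osmolar gap = measured − calculated = 295 − 293.0 = 2.0 mOsm/kg

2.0 mOsm/kg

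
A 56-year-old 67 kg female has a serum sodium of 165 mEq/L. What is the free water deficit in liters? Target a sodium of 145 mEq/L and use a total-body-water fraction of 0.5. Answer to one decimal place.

4.6 L

TBW = 0.5 · 67 = 33.5 L
Free water deficit = TBW · (Na/145 − 1)
= 33.5 · (165/145 − 1)
= 33.5 · 0.1379
= 4.62 L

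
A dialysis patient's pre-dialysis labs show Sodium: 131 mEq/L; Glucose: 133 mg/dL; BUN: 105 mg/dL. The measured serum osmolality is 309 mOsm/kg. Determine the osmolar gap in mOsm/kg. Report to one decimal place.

2.1 mOsm/kg

Calculated osmolality = 2·Na + glucose/18 + BUN/2.8
= 2·131 + 133/18 + 105/2.8
= 262 + 7.39 + 37.50
= 306.89 mOsm/kg ≈ 306.9 mOsm/kg
Osmolar gap = measured − calculated = 309 − 306.9 = 2.1 mOsm/kg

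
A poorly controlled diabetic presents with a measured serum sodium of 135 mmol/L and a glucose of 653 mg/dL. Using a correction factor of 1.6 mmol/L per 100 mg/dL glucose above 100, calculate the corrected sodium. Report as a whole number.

144 mmol/L

Corrected Na = measured Na + 1.6 · (glucose − 100)/100
= 135 + 1.6 · (653 − 100)/100
= 135 + 8.8
= 143.8 mmol/L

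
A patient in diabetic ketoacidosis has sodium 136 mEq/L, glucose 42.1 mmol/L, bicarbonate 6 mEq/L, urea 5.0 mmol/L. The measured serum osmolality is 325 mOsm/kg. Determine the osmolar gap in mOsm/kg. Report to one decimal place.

5.9 mOsm/kg

Calculated osmolality = 2·Na + glucose + urea
= 2·136 + 42.1 + 5
= 272 + 42.10 + 5
= 319.1 mOsm/kg ≈ 319.1 mOsm/kg
Osmolar gap = measured − calculated = 325 − 319.1 = 5.9 mOsm/kg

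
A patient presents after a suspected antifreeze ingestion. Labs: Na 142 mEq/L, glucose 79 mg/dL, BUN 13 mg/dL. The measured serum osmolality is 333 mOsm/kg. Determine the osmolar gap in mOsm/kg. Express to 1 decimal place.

40.0 mOsm/kg

Calculated osmolality = 2·Na + glucose/18 + BUN/2.8
= 2·142 + 79/18 + 13/2.8
= 284 + 4.39 + 4.64
= 293.03 mOsm/kg ≈ 293.0 mOsm/kg
Osmolar gap = measured − calculated = 333 − 293.0 = 40.0 mOsm/kg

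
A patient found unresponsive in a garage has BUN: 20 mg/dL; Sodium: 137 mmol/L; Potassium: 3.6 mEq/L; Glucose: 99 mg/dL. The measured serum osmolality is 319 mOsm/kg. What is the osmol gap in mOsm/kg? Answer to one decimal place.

Calculated osmolality = 2·Na + glucose/18 + BUN/2.8
= 2·137 + 99/18 + 20/2.8
= 274 + 5.50 + 7.14
= 286.64 mOsm/kg ≈ 286.6 mOsm/kg
Osmolar gap = measured − calculated = 319 − 286.6 = 32.4 mOsm/kg

32.4 mOsm/kg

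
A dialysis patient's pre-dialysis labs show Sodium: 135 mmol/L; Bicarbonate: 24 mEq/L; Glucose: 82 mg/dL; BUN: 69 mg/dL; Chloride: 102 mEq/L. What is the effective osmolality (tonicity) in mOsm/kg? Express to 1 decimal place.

Effective osmolality excludes urea (freely permeant across cell membranes):
2·Na + glucose/18
= 2·135 + 82/18
= 270 + 4.56
= 274.56 mOsm/kg

274.6 mOsm/kg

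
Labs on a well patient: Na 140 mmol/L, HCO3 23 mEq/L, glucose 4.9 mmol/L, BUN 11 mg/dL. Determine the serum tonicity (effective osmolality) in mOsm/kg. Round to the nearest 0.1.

Effective osmolality excludes urea (freely permeant across cell membranes):
2·Na + glucose
= 2·140 + 4.9
= 280 + 4.9
= 284.9 mOsm/kg

284.9 mOsm/kg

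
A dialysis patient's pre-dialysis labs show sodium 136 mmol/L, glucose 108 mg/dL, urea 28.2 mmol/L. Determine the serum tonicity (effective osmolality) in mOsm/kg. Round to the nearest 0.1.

278.0 mOsm/kg

Effective osmolality excludes urea (freely permeant across cell membranes):
2·Na + glucose/18
= 2·136 + 108/18
= 272 + 6
= 278 mOsm/kg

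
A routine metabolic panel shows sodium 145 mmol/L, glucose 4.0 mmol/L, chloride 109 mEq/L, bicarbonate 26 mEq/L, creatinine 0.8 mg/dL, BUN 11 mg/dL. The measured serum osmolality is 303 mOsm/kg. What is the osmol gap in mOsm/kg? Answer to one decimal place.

5.1 mOsm/kg

Calculated osmolality = 2·Na + glucose + BUN/2.8
= 2·145 + 4 + 11/2.8
= 290 + 4 + 3.93
= 297.93 mOsm/kg ≈ 297.9 mOsm/kg
Osmolar gap = measured − calculated = 303 − 297.9 = 5.1 mOsm/kg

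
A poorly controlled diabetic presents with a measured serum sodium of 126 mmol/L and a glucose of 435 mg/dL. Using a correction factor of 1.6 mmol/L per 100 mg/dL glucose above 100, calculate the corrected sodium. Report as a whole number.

Corrected Na = measured Na + 1.6 · (glucose − 100)/100
= 126 + 1.6 · (435 − 100)/100
= 126 + 5.4
= 131.4 mmol/L

131 mmol/L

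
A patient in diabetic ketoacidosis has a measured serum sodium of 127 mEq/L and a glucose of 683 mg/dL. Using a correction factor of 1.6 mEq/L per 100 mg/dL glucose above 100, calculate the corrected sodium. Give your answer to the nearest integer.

Corrected Na = measured Na + 1.6 · (glucose − 100)/100
= 127 + 1.6 · (683 − 100)/100
= 127 + 9.3
= 136.3 mEq/L

136 mEq/L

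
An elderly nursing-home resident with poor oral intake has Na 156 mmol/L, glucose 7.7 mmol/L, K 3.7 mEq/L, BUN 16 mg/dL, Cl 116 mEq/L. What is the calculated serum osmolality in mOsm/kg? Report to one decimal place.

325.4 mOsm/kg

Calculated osmolality = 2·Na + glucose + BUN/2.8
= 2·156 + 7.7 + 16/2.8
= 312 + 7.70 + 5.71
= 325.41 mOsm/kg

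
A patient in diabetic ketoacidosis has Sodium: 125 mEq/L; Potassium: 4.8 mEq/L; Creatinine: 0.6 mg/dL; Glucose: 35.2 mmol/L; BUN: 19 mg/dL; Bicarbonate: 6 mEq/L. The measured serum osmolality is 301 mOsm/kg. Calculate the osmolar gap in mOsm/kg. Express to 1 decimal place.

9.0 mOsm/kg

Calculated osmolality = 2·Na + glucose + BUN/2.8
= 2·125 + 35.2 + 19/2.8
= 250 + 35.20 + 6.79
= 291.99 mOsm/kg ≈ 292.0 mOsm/kg
Osmolar gap = measured − calculated = 301 − 292.0 = 9.0 mOsm/kg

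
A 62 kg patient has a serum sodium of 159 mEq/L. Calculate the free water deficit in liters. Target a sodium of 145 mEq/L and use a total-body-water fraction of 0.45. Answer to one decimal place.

TBW = 0.45 · 62 = 27.9 L
Free water deficit = TBW · (Na/145 − 1)
= 27.9 · (159/145 − 1)
= 27.9 · 0.0966
= 2.7 L

2.7 L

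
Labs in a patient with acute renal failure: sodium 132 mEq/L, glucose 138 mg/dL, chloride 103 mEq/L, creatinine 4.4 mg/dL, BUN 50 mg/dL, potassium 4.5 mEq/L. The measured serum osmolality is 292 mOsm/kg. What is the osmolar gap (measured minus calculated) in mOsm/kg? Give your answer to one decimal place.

2.5 mOsm/kg

Calculated osmolality = 2·Na + glucose/18 + BUN/2.8
= 2·132 + 138/18 + 50/2.8
= 264 + 7.67 + 17.86
= 289.53 mOsm/kg ≈ 289.5 mOsm/kg
Osmolar gap = measured − calculated = 292 − 289.5 = 2.5 mOsm/kg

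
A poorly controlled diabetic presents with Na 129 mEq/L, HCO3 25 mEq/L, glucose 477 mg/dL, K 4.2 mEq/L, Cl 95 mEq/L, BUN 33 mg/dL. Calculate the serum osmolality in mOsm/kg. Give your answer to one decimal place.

Calculated osmolality = 2·Na + glucose/18 + BUN/2.8
= 2·129 + 477/18 + 33/2.8
= 258 + 26.50 + 11.79
= 296.29 mOsm/kg

296.3 mOsm/kg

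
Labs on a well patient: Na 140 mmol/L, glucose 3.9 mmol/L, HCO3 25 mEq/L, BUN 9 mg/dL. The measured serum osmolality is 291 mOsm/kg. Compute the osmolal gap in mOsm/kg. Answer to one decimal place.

3.9 mOsm/kg

Calculated osmolality = 2·Na + glucose + BUN/2.8
= 2·140 + 3.9 + 9/2.8
= 280 + 3.90 + 3.21
= 287.11 mOsm/kg ≈ 287.1 mOsm/kg
Osmolar gap = measured − calculated = 291 − 287.1 = 3.9 mOsm/kg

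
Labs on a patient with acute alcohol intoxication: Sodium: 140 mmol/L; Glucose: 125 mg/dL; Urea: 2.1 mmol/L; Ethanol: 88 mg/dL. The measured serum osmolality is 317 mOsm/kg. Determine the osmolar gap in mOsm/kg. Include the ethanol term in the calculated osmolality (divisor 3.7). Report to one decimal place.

4.2 mOsm/kg

Calculated osmolality = 2·Na + glucose/18 + urea + ethanol/3.7
= 2·140 + 125/18 + 2.1 + 88/3.7
= 280 + 6.94 + 2.10 + 23.78
= 312.82 mOsm/kg ≈ 312.8 mOsm/kg
Osmolar gap = measured − calculated = 317 − 312.8 = 4.2 mOsm/kg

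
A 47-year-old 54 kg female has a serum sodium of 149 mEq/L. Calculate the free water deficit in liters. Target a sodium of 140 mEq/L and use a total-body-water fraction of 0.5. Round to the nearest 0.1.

TBW = 0.5 · 54 = 27 L
Free water deficit = TBW · (Na/140 − 1)
= 27 · (149/140 − 1)
= 27 · 0.0643
= 1.74 L

1.7 L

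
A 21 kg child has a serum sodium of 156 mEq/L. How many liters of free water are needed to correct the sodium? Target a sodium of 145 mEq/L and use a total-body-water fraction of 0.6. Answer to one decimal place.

1.0 L

TBW = 0.6 · 21 = 12.6 L
Free water deficit = TBW · (Na/145 − 1)
= 12.6 · (156/145 − 1)
= 12.6 · 0.0759
= 0.96 L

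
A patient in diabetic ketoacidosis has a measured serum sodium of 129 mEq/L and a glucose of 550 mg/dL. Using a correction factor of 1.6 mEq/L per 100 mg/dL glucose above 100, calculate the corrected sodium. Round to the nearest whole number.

136 mEq/L

Corrected Na = measured Na + 1.6 · (glucose − 100)/100
= 129 + 1.6 · (550 − 100)/100
= 129 + 7.2
= 136.2 mEq/L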